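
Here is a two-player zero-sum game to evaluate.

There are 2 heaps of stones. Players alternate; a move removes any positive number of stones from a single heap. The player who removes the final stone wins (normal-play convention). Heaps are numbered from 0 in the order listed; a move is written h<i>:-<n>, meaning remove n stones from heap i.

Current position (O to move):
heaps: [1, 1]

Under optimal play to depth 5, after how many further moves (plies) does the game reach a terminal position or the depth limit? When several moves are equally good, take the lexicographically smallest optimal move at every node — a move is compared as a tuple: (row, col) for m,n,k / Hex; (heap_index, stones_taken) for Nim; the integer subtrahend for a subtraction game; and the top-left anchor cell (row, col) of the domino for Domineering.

PV length from [(1,1)]: 2 plies

ply 1, O at (1,1) | h0:-1=-1→(0,1)*; h1:-1=-1→(1,0)
ply 2, X at (0,1) | h1:-1=+1→(0,0)*
ply 3: (0,0) is terminal -1 (O); from (1,1) depth 5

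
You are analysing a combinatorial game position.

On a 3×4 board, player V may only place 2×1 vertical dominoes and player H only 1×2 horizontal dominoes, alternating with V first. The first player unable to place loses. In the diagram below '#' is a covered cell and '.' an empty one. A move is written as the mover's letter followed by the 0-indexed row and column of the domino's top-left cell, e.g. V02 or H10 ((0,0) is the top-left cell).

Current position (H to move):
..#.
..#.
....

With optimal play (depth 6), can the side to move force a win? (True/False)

ply 1, H at ..#./..#./.... | H00=-1→###./..#./....; H10=+1→..#./###./....*; H20=-1→..#./..#./##..; H21=-1→..#./..#./.##.; H22=-1→..#./..#./..##
ply 2, V at ..#./###./.... | V03=-1→..##/####/....*; V13=-1→..#./####/...#
ply 3, H at ..##/####/.... | H00=+1→####/####/....*; H20=+1→..##/####/##..; H21=+1→..##/####/.##.; H22=+1→..##/####/..##
ply 4: ####/####/.... is terminal -1 (V); from ..#./..#./.... depth 6

H winning at [..#./..#./....]: True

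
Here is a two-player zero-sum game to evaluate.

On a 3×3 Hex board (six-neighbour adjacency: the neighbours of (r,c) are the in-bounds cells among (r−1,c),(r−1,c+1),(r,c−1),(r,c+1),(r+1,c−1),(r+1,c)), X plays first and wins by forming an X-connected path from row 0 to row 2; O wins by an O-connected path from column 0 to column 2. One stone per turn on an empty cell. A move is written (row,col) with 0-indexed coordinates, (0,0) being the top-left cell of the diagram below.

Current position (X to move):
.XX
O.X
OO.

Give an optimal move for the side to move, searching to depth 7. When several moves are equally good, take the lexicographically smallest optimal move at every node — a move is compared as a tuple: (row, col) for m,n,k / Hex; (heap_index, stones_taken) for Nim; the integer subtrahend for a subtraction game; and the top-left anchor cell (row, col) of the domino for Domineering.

ply 1, X at .XX/O.X/OO. | (0,0)=-1→XXX/O.X/OO.; (1,1)=-1→.XX/OXX/OO.; (2,2)=+1→.XX/O.X/OOX*
ply 2: .XX/O.X/OOX is terminal -1 (O); from .XX/O.X/OO. depth 7

X's best at [.XX/O.X/OO.]: (2,2)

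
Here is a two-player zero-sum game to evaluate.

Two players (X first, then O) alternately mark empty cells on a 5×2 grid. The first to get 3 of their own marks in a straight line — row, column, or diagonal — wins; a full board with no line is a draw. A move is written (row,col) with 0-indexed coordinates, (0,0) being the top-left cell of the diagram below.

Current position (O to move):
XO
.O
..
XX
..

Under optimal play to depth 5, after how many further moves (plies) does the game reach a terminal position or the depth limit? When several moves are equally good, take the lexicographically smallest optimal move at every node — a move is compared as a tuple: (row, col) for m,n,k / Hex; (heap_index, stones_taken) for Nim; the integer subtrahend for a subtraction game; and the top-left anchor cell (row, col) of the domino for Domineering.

PV length from [XO/.O/../XX/..]: 1 ply

p1 O@[XO/.O/../XX/..]: (1,0)[XO/OO/../XX/..]+0 (2,0)[XO/.O/O./XX/..]+0 (2,1)[XO/.O/.O/XX/..]+1* (4,0)[XO/.O/../XX/O.]+0 (4,1)[XO/.O/../XX/.O]+0
p2 X@[XO/.O/.O/XX/..] terminal -1; root [XO/.O/../XX/..] d5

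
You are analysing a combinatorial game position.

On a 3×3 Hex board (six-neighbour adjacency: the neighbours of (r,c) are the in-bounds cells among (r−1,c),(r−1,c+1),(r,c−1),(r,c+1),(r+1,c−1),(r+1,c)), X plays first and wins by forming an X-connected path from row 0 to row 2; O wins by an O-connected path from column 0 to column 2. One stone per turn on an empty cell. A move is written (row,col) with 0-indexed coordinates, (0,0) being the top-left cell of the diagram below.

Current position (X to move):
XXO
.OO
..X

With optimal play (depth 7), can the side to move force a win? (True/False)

X winning at [XXO/.OO/..X]: False

p1 X@[XXO/.OO/..X]: (1,0)[XXO/XOO/..X]-1* (2,0)[XXO/.OO/X.X]-1 (2,1)[XXO/.OO/.XX]-1
p2 O@[XXO/XOO/..X]: (2,0)[XXO/XOO/O.X]+1* (2,1)[XXO/XOO/.OX]-1
p3 X@[XXO/XOO/O.X] terminal -1; root [XXO/.OO/..X] d7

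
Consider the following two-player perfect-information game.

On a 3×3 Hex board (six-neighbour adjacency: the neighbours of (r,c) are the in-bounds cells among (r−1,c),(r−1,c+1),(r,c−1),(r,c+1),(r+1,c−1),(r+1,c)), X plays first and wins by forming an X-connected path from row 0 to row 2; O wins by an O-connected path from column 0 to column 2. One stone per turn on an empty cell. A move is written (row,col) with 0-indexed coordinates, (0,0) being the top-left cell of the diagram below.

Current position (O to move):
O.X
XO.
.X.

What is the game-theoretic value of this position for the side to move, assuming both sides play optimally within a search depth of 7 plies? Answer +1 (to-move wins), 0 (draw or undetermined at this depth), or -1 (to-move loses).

value(O.X/XO./.X., O) = +1

ply 1, O at O.X/XO./.X. | (0,1)=-1→OOX/XO./.X.; (1,2)=+1→O.X/XOO/.X.*; (2,0)=-1→O.X/XO./OX.; (2,2)=-1→O.X/XO./.XO
ply 2, X at O.X/XOO/.X. | (0,1)=-1→OXX/XOO/.X.*; (2,0)=-1→O.X/XOO/XX.; (2,2)=-1→O.X/XOO/.XX
ply 3, O at OXX/XOO/.X. | (2,0)=+1→OXX/XOO/OX.*; (2,2)=-1→OXX/XOO/.XO
ply 4: OXX/XOO/OX. is terminal -1 (X); from O.X/XO./.X. depth 7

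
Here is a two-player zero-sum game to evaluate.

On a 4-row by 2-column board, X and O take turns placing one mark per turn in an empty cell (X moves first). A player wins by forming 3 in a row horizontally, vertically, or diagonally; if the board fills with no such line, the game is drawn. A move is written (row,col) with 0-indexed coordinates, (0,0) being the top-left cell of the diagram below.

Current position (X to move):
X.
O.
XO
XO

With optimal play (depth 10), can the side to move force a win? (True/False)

[X./O./XO/XO] X move#1: (0,1):-1/XX/O./XO/XO, (1,1):+0/X./OX/XO/XO*
[X./OX/XO/XO] O move#2: (0,1):+0/XO/OX/XO/XO*
[XO/OX/XO/XO] end (terminal +0, X#3); searched X./O./XO/XO to 10

X winning at [X./O./XO/XO]: False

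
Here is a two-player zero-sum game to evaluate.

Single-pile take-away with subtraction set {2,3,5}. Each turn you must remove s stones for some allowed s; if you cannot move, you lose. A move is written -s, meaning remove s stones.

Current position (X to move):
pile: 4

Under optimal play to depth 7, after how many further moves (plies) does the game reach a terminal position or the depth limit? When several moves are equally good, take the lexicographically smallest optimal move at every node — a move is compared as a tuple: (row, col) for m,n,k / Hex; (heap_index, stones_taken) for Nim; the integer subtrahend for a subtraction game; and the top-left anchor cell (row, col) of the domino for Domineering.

PV length from [4]: 1 ply

[4] X move#1: -2:-1/2, -3:+1/1*
[1] end (terminal -1, O#2); searched 4 to 7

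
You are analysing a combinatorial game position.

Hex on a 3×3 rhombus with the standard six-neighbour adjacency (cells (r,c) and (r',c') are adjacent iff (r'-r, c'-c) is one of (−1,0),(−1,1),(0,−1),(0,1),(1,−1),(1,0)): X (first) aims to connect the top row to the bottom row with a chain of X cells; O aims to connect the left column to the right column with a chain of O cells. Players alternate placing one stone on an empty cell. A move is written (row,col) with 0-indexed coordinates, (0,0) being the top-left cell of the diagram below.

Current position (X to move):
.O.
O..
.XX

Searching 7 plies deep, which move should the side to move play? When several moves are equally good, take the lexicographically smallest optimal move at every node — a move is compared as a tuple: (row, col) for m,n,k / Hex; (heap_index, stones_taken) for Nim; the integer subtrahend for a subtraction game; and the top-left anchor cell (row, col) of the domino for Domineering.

ply 1, X at .O./O../.XX | (0,0)=-1→XO./O../.XX; (0,2)=+1→.OX/O../.XX*; (1,1)=-1→.O./OX./.XX; (1,2)=-1→.O./O.X/.XX; (2,0)=-1→.O./O../XXX
ply 2, O at .OX/O../.XX | (0,0)=-1→OOX/O../.XX*; (1,1)=-1→.OX/OO./.XX; (1,2)=-1→.OX/O.O/.XX; (2,0)=-1→.OX/O../OXX
ply 3, X at OOX/O../.XX | (1,1)=+1→OOX/OX./.XX*; (1,2)=+1→OOX/O.X/.XX; (2,0)=+1→OOX/O../XXX
ply 4: OOX/OX./.XX is terminal -1 (O); from .O./O../.XX depth 7

X's best at [.O./O../.XX]: (0,2)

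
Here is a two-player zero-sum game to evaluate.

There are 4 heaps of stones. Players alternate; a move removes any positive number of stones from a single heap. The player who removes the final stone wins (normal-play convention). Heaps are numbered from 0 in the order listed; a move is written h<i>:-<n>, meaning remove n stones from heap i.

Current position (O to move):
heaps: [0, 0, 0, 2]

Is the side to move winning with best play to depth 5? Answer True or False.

ply 1, O at (0,0,0,2) | h3:-1=-1→(0,0,0,1); h3:-2=+1→(0,0,0,0)*
ply 2: (0,0,0,0) is terminal -1 (X); from (0,0,0,2) depth 5

O winning at [(0,0,0,2)]: True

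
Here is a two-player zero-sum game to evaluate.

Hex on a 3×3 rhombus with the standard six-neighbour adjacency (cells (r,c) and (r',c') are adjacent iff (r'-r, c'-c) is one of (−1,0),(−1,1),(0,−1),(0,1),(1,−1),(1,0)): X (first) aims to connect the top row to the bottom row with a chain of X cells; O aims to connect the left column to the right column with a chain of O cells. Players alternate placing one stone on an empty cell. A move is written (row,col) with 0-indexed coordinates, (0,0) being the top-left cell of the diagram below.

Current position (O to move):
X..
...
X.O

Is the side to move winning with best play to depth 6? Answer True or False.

p1 O@[X../.../X.O]: (0,1)[XO./.../X.O]-1* (0,2)[X.O/.../X.O]-1 (1,0)[X../O../X.O]-1 (1,1)[X../.O./X.O]-1 (1,2)[X../..O/X.O]-1 (2,1)[X../.../XOO]-1
p2 X@[XO./.../X.O]: (0,2)[XOX/.../X.O]+1* (1,0)[XO./X../X.O]+1 (1,1)[XO./.X./X.O]+1 (1,2)[XO./..X/X.O]+1 (2,1)[XO./.../XXO]+1
p3 O@[XOX/.../X.O]: (1,0)[XOX/O../X.O]-1* (1,1)[XOX/.O./X.O]-1 (1,2)[XOX/..O/X.O]-1 (2,1)[XOX/.../XOO]-1
p4 X@[XOX/O../X.O]: (1,1)[XOX/OX./X.O]+1* (1,2)[XOX/O.X/X.O]+1 (2,1)[XOX/O../XXO]+1
p5 O@[XOX/OX./X.O] terminal -1; root [X../.../X.O] d6

O winning at [X../.../X.O]: False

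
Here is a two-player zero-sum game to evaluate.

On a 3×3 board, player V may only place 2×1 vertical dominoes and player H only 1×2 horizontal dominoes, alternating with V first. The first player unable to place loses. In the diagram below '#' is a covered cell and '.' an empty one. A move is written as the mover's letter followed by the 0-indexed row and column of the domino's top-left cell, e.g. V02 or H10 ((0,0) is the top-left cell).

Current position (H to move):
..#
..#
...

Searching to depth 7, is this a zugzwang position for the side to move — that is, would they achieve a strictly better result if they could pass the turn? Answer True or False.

zugzwang(..#/..#/..., H) = False

[..#/..#/...] H move#1: H00:-1/###/..#/..., H10:+1/..#/###/...*, H20:-1/..#/..#/##., H21:-1/..#/..#/.##
[..#/###/...] end (terminal -1, V#2); searched ..#/..#/... to 7
suppose H passes — search the same position with V to move:
pass> [..#/..#/...] V move#1: V00:+1/#.#/#.#/...*, V01:+1/.##/.##/..., V10:+1/..#/#.#/#.., V11:+1/..#/.##/.#.
pass> [#.#/#.#/...] H move#2: H20:-1/#.#/#.#/##.*, H21:-1/#.#/#.#/.##
pass> [#.#/#.#/##.] V move#3: V01:+1/###/###/##.*
pass> [###/###/##.] end (terminal -1, H#4); searched ..#/..#/... to 7
for H: play +1, pass -1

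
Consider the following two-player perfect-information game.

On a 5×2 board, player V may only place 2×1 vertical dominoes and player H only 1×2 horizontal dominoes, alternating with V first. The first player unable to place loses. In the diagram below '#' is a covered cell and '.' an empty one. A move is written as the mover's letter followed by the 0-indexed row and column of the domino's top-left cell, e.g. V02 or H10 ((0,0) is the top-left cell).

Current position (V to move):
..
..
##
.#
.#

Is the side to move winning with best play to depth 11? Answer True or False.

ply 1, V at ../../##/.#/.# | V00=+1→#./#./##/.#/.#*; V01=+1→.#/.#/##/.#/.#; V30=-1→../../##/##/##
ply 2: #./#./##/.#/.# is terminal -1 (H); from ../../##/.#/.# depth 11

V winning at [../../##/.#/.#]: True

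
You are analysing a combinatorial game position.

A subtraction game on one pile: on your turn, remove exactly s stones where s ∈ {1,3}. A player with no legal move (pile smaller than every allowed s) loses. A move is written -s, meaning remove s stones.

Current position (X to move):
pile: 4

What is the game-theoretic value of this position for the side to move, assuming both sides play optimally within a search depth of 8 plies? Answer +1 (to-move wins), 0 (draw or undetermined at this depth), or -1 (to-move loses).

ply 1, X at 4 | -1=-1→3*; -3=-1→1
ply 2, O at 3 | -1=+1→2*; -3=+1→0
ply 3, X at 2 | -1=-1→1*
ply 4, O at 1 | -1=+1→0*
ply 5: 0 is terminal -1 (X); from 4 depth 8

value(4, X) = -1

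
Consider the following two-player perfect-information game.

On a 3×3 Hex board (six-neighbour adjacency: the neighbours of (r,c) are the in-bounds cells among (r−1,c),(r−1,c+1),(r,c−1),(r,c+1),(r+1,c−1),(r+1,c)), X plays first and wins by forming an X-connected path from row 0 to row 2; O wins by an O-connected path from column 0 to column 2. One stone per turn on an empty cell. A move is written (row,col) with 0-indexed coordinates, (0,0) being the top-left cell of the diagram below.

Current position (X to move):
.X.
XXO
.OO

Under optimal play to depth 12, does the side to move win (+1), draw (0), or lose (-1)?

[.X./XXO/.OO] X move#1: (0,0):-1/XX./XXO/.OO, (0,2):-1/.XX/XXO/.OO, (2,0):+1/.X./XXO/XOO*
[.X./XXO/XOO] end (terminal -1, O#2); searched .X./XXO/.OO to 12

value(.X./XXO/.OO, X) = +1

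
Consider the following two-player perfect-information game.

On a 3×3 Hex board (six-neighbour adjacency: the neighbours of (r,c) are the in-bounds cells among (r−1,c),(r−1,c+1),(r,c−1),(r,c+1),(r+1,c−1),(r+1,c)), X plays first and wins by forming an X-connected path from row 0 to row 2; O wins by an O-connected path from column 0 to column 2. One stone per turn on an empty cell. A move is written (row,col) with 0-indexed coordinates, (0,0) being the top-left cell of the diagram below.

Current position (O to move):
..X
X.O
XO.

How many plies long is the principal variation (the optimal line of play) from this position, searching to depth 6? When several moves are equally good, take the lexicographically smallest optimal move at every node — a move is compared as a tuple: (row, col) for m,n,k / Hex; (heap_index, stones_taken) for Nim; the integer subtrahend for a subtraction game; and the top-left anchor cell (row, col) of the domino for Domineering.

p1 O@[..X/X.O/XO.]: (0,0)[O.X/X.O/XO.]-1* (0,1)[.OX/X.O/XO.]-1 (1,1)[..X/XOO/XO.]-1 (2,2)[..X/X.O/XOO]-1
p2 X@[O.X/X.O/XO.]: (0,1)[OXX/X.O/XO.]+1* (1,1)[O.X/XXO/XO.]+1 (2,2)[O.X/X.O/XOX]+1
p3 O@[OXX/X.O/XO.] terminal -1; root [..X/X.O/XO.] d6

PV length from [..X/X.O/XO.]: 2 plies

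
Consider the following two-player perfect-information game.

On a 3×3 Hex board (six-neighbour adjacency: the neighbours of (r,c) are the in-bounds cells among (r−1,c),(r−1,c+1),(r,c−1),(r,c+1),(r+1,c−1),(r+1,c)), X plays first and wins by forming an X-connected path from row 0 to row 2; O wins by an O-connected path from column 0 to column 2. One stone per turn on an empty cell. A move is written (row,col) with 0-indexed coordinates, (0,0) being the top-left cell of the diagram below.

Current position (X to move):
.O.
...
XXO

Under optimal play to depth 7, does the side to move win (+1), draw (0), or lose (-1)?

p1 X@[.O./.../XXO]: (0,0)[XO./.../XXO]+1* (0,2)[.OX/.../XXO]+1 (1,0)[.O./X../XXO]+1 (1,1)[.O./.X./XXO]-1 (1,2)[.O./..X/XXO]-1
p2 O@[XO./.../XXO]: (0,2)[XOO/.../XXO]-1* (1,0)[XO./O../XXO]-1 (1,1)[XO./.O./XXO]-1 (1,2)[XO./..O/XXO]-1
p3 X@[XOO/.../XXO]: (1,0)[XOO/X../XXO]+1* (1,1)[XOO/.X./XXO]-1 (1,2)[XOO/..X/XXO]-1
p4 O@[XOO/X../XXO] terminal -1; root [.O./.../XXO] d7

value(.O./.../XXO, X) = +1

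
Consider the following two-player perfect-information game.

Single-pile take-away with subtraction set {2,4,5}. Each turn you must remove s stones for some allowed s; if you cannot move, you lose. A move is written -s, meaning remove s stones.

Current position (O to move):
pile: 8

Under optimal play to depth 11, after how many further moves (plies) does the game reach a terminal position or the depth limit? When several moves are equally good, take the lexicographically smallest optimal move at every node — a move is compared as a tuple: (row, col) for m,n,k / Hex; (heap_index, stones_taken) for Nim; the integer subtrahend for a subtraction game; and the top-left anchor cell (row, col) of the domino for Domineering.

[8] O move#1: -2:-1/6*, -4:-1/4, -5:-1/3
[6] X move#2: -2:-1/4, -4:-1/2, -5:+1/1*
[1] end (terminal -1, O#3); searched 8 to 11

PV length from [8]: 2 plies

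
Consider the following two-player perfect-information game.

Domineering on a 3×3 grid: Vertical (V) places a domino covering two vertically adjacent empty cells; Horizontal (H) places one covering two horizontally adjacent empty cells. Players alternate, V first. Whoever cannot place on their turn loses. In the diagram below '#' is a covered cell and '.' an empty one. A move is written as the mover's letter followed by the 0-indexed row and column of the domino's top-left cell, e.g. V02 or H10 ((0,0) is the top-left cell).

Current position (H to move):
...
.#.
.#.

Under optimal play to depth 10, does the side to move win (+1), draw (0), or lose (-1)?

value(.../.#./.#., H) = -1

ply 1, H at .../.#./.#. | H00=-1→##./.#./.#.*; H01=-1→.##/.#./.#.
ply 2, V at ##./.#./.#. | V02=+1→###/.##/.#.*; V10=+1→##./##./##.; V12=+1→##./.##/.##
ply 3: ###/.##/.#. is terminal -1 (H); from .../.#./.#. depth 10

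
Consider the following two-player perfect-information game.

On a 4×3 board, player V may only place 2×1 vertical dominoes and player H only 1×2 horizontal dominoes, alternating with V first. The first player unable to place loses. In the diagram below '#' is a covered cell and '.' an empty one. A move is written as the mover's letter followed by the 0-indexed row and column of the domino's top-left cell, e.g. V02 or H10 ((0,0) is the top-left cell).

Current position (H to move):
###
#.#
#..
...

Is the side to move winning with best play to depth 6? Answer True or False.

H winning at [###/#.#/#../...]: True

[###/#.#/#../...] H move#1: H21:+1/###/#.#/###/...*, H30:-1/###/#.#/#../##., H31:-1/###/#.#/#../.##
[###/#.#/###/...] end (terminal -1, V#2); searched ###/#.#/#../... to 6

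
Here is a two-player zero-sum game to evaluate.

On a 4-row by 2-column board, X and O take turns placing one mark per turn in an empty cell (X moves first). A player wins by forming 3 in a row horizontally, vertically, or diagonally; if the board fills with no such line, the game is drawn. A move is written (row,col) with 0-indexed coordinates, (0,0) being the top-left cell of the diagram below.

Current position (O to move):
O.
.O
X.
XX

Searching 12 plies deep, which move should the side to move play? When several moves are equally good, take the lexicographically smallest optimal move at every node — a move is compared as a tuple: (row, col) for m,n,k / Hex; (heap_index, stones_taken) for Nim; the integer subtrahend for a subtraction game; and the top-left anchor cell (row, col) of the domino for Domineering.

O's best at [O./.O/X./XX]: (1,0)

p1 O@[O./.O/X./XX]: (0,1)[OO/.O/X./XX]-1 (1,0)[O./OO/X./XX]+0* (2,1)[O./.O/XO/XX]-1
p2 X@[O./OO/X./XX]: (0,1)[OX/OO/X./XX]+0* (2,1)[O./OO/XX/XX]+0
p3 O@[OX/OO/X./XX]: (2,1)[OX/OO/XO/XX]+0*
p4 X@[OX/OO/XO/XX] terminal +0; root [O./.O/X./XX] d12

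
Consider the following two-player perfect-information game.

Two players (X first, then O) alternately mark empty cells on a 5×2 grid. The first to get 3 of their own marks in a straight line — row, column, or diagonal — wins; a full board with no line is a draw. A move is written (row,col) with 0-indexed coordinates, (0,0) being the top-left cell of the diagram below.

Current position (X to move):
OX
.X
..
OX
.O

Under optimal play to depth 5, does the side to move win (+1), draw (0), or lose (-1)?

p1 X@[OX/.X/../OX/.O]: (1,0)[OX/XX/../OX/.O]+0 (2,0)[OX/.X/X./OX/.O]+0 (2,1)[OX/.X/.X/OX/.O]+1* (4,0)[OX/.X/../OX/XO]+0
p2 O@[OX/.X/.X/OX/.O] terminal -1; root [OX/.X/../OX/.O] d5

value(OX/.X/../OX/.O, X) = +1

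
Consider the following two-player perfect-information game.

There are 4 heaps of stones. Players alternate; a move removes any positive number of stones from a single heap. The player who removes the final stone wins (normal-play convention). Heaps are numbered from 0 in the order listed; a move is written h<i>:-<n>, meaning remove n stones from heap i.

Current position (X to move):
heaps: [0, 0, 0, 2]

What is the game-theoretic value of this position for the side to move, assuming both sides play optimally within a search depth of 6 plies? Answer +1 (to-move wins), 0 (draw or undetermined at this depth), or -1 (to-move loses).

value((0,0,0,2), X) = +1

[(0,0,0,2)] X move#1: h3:-1:-1/(0,0,0,1), h3:-2:+1/(0,0,0,0)*
[(0,0,0,0)] end (terminal -1, O#2); searched (0,0,0,2) to 6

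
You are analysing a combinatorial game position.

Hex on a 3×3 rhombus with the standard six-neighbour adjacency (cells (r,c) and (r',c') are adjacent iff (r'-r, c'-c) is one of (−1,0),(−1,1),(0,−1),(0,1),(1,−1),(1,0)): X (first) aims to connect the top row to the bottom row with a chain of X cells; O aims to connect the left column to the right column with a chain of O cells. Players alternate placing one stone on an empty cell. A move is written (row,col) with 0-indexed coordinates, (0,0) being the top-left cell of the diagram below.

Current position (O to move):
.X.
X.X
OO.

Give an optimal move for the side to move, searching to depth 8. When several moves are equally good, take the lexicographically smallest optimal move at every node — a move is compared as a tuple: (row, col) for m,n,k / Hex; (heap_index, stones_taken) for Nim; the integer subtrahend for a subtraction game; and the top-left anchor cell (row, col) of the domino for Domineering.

[.X./X.X/OO.] O move#1: (0,0):-1/OX./X.X/OO., (0,2):+1/.XO/X.X/OO.*, (1,1):+1/.X./XOX/OO., (2,2):+1/.X./X.X/OOO
[.XO/X.X/OO.] X move#2: (0,0):-1/XXO/X.X/OO.*, (1,1):-1/.XO/XXX/OO., (2,2):-1/.XO/X.X/OOX
[XXO/X.X/OO.] O move#3: (1,1):+1/XXO/XOX/OO.*, (2,2):+1/XXO/X.X/OOO
[XXO/XOX/OO.] end (terminal -1, X#4); searched .X./X.X/OO. to 8

O's best at [.X./X.X/OO.]: (0,2)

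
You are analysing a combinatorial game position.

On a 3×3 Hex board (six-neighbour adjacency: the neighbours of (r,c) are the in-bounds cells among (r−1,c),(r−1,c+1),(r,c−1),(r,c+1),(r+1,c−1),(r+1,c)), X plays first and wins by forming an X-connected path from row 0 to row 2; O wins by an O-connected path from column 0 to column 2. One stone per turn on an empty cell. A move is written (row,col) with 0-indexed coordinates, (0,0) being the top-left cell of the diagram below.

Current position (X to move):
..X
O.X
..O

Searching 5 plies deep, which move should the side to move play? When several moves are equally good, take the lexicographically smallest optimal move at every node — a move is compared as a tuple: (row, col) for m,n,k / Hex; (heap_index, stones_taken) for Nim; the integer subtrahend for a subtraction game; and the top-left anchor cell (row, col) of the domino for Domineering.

X's best at [..X/O.X/..O]: (1,1)

[..X/O.X/..O] X move#1: (0,0):-1/X.X/O.X/..O, (0,1):-1/.XX/O.X/..O, (1,1):+1/..X/OXX/..O*, (2,0):+1/..X/O.X/X.O, (2,1):+1/..X/O.X/.XO
[..X/OXX/..O] O move#2: (0,0):-1/O.X/OXX/..O*, (0,1):-1/.OX/OXX/..O, (2,0):-1/..X/OXX/O.O, (2,1):-1/..X/OXX/.OO
[O.X/OXX/..O] X move#3: (0,1):+1/OXX/OXX/..O*, (2,0):+1/O.X/OXX/X.O, (2,1):+1/O.X/OXX/.XO
[OXX/OXX/..O] O move#4: (2,0):-1/OXX/OXX/O.O*, (2,1):-1/OXX/OXX/.OO
[OXX/OXX/O.O] X move#5: (2,1):+1/OXX/OXX/OXO*
[OXX/OXX/OXO] end (terminal -1, O#6); searched ..X/O.X/..O to 5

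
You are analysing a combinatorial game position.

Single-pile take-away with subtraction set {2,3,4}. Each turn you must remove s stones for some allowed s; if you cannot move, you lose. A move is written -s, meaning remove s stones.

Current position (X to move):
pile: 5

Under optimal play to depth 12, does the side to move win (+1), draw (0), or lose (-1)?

value(5, X) = +1

[5] X move#1: -2:-1/3, -3:-1/2, -4:+1/1*
[1] end (terminal -1, O#2); searched 5 to 12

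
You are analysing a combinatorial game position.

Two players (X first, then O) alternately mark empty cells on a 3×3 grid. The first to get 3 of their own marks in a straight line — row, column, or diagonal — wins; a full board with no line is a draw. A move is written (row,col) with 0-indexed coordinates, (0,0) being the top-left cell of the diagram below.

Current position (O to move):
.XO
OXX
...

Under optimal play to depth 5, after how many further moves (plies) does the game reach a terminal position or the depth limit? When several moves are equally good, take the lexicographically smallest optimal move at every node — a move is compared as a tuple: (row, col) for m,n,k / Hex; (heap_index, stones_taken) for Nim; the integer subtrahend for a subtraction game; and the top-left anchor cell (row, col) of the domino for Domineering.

PV length from [.XO/OXX/...]: 4 plies

[.XO/OXX/...] O move#1: (0,0):-1/OXO/OXX/..., (2,0):-1/.XO/OXX/O.., (2,1):+0/.XO/OXX/.O.*, (2,2):-1/.XO/OXX/..O
[.XO/OXX/.O.] X move#2: (0,0):+0/XXO/OXX/.O.*, (2,0):+0/.XO/OXX/XO., (2,2):+0/.XO/OXX/.OX
[XXO/OXX/.O.] O move#3: (2,0):-1/XXO/OXX/OO., (2,2):+0/XXO/OXX/.OO*
[XXO/OXX/.OO] X move#4: (2,0):+0/XXO/OXX/XOO*
[XXO/OXX/XOO] end (terminal +0, O#5); searched .XO/OXX/... to 5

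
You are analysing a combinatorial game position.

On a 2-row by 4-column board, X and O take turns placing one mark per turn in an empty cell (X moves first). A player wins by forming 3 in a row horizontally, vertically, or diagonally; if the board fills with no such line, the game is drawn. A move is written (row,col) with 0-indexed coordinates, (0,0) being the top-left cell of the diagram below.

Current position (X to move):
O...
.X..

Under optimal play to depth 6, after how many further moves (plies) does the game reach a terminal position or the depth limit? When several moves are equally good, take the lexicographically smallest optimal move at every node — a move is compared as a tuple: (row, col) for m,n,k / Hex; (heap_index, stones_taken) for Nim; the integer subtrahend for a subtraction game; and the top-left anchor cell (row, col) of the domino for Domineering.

ply 1, X at O.../.X.. | (0,1)=+0→OX../.X..; (0,2)=+0→O.X./.X..; (0,3)=+0→O..X/.X..; (1,0)=+0→O.../XX..; (1,2)=+1→O.../.XX.*; (1,3)=+0→O.../.X.X
ply 2, O at O.../.XX. | (0,1)=-1→OO../.XX.*; (0,2)=-1→O.O./.XX.; (0,3)=-1→O..O/.XX.; (1,0)=-1→O.../OXX.; (1,3)=-1→O.../.XXO
ply 3, X at OO../.XX. | (0,2)=+1→OOX./.XX.*; (0,3)=-1→OO.X/.XX.; (1,0)=+1→OO../XXX.; (1,3)=+1→OO../.XXX
ply 4, O at OOX./.XX. | (0,3)=-1→OOXO/.XX.*; (1,0)=-1→OOX./OXX.; (1,3)=-1→OOX./.XXO
ply 5, X at OOXO/.XX. | (1,0)=+1→OOXO/XXX.*; (1,3)=+1→OOXO/.XXX
ply 6: OOXO/XXX. is terminal -1 (O); from O.../.X.. depth 6

PV length from [O.../.X..]: 5 plies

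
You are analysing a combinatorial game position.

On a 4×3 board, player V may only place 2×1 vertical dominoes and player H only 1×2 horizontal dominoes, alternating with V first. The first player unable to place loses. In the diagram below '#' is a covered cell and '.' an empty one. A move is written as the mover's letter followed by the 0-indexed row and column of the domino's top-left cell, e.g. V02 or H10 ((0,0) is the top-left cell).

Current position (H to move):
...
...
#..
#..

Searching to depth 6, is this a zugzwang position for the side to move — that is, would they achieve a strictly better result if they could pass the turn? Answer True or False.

ply 1, H at .../.../#../#.. | H00=-1→##./.../#../#..*; H01=-1→.##/.../#../#..; H10=-1→.../##./#../#..; H11=-1→.../.##/#../#..; H21=-1→.../.../###/#..; H31=-1→.../.../#../###
ply 2, V at ##./.../#../#.. | V02=-1→###/..#/#../#..; V11=+1→##./.#./##./#..*; V12=+1→##./..#/#.#/#..; V21=+1→##./.../##./##.; V22=+1→##./.../#.#/#.#
ply 3, H at ##./.#./##./#.. | H31=-1→##./.#./##./###*
ply 4, V at ##./.#./##./### | V02=+1→###/.##/##./###*; V12=+1→##./.##/###/###
ply 5: ###/.##/##./### is terminal -1 (H); from .../.../#../#.. depth 6
pass branch (V moves first from the same position):
  | ply 1, V at .../.../#../#.. | V00=+1→#../#../#../#..*; V01=+1→.#./.#./#../#..; V02=+1→..#/..#/#../#..; V11=+1→.../.#./##./#..; V12=-1→.../..#/#.#/#..; V21=+1→.../.../##./##.; V22=+1→.../.../#.#/#.#
  | ply 2, H at #../#../#../#.. | H01=-1→###/#../#../#..*; H11=-1→#../###/#../#..; H21=-1→#../#../###/#..; H31=-1→#../#../#../###
  | ply 3, V at ###/#../#../#.. | V11=+1→###/##./##./#..*; V12=+1→###/#.#/#.#/#..; V21=+1→###/#../##./##.; V22=+1→###/#../#.#/#.#
  | ply 4, H at ###/##./##./#.. | H31=-1→###/##./##./###*
  | ply 5, V at ###/##./##./### | V12=+1→###/###/###/###*
  | ply 6: ###/###/###/### is terminal -1 (H); from .../.../#../#.. depth 6
H moving scores -1; H passing scores -1

zugzwang(.../.../#../#.., H) = False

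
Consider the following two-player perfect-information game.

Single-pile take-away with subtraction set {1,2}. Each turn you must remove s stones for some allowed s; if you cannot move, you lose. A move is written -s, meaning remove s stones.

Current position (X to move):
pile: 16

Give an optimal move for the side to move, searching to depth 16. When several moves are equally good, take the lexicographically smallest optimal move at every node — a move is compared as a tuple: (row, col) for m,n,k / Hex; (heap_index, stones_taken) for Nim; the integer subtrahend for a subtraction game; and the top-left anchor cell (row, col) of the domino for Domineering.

p1 X@[16]: -1[15]+1* -2[14]-1
p2 O@[15]: -1[14]-1* -2[13]-1
p3 X@[14]: -1[13]-1 -2[12]+1*
p4 O@[12]: -1[11]-1* -2[10]-1
p5 X@[11]: -1[10]-1 -2[9]+1*
p6 O@[9]: -1[8]-1* -2[7]-1
p7 X@[8]: -1[7]-1 -2[6]+1*
p8 O@[6]: -1[5]-1* -2[4]-1
p9 X@[5]: -1[4]-1 -2[3]+1*
p10 O@[3]: -1[2]-1* -2[1]-1
p11 X@[2]: -1[1]-1 -2[0]+1*
p12 O@[0] terminal -1; root [16] d16

X's best at [16]: -1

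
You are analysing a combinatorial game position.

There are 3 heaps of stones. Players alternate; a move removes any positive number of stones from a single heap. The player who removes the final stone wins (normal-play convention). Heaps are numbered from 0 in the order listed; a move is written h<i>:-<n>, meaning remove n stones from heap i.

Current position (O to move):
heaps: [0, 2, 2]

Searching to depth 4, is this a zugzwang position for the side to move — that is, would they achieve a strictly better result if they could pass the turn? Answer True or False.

[(0,2,2)] O move#1: h1:-1:-1/(0,1,2)*, h1:-2:-1/(0,0,2), h2:-1:-1/(0,2,1), h2:-2:-1/(0,2,0)
[(0,1,2)] X move#2: h1:-1:-1/(0,0,2), h2:-1:+1/(0,1,1)*, h2:-2:-1/(0,1,0)
[(0,1,1)] O move#3: h1:-1:-1/(0,0,1)*, h2:-1:-1/(0,1,0)
[(0,0,1)] X move#4: h2:-1:+1/(0,0,0)*
[(0,0,0)] end (terminal -1, O#5); searched (0,2,2) to 4
pass branch (X moves first from the same position):
  | [(0,2,2)] X move#1: h1:-1:-1/(0,1,2)*, h1:-2:-1/(0,0,2), h2:-1:-1/(0,2,1), h2:-2:-1/(0,2,0)
  | [(0,1,2)] O move#2: h1:-1:-1/(0,0,2), h2:-1:+1/(0,1,1)*, h2:-2:-1/(0,1,0)
  | [(0,1,1)] X move#3: h1:-1:-1/(0,0,1)*, h2:-1:-1/(0,1,0)
  | [(0,0,1)] O move#4: h2:-1:+1/(0,0,0)*
  | [(0,0,0)] end (terminal -1, X#5); searched (0,2,2) to 4
O moving scores -1; O passing scores +1

zugzwang((0,2,2), O) = True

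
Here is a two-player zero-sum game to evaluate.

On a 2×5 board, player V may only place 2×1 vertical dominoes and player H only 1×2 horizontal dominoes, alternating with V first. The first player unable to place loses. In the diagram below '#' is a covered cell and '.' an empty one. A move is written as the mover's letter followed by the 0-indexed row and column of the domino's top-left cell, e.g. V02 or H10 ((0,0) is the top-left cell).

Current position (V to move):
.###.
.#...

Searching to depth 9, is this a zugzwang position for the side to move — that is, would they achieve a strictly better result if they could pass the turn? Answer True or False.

zugzwang(.###./.#..., V) = False

p1 V@[.###./.#...]: V00[####./##...]-1 V04[.####/.#..#]+1*
p2 H@[.####/.#..#]: H12[.####/.####]-1*
p3 V@[.####/.####]: V00[#####/#####]+1*
p4 H@[#####/#####] terminal -1; root [.###./.#...] d9
suppose V passes — search the same position with H to move:
pass> p1 H@[.###./.#...]: H12[.###./.###.]-1* H13[.###./.#.##]-1
pass> p2 V@[.###./.###.]: V00[####./####.]+1* V04[.####/.####]+1
pass> p3 H@[####./####.] terminal -1; root [.###./.#...] d9
for V: play +1, pass +1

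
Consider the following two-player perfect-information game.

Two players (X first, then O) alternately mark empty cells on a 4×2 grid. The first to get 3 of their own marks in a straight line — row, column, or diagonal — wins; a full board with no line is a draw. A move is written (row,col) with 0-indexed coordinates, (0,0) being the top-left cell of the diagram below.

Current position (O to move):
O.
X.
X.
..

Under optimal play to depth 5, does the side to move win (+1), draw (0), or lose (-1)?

[O./X./X./..] O move#1: (0,1):-1/OO/X./X./.., (1,1):-1/O./XO/X./.., (2,1):-1/O./X./XO/.., (3,0):+0/O./X./X./O.*, (3,1):-1/O./X./X./.O
[O./X./X./O.] X move#2: (0,1):+0/OX/X./X./O.*, (1,1):+0/O./XX/X./O., (2,1):+0/O./X./XX/O., (3,1):+0/O./X./X./OX
[OX/X./X./O.] O move#3: (1,1):+0/OX/XO/X./O.*, (2,1):+0/OX/X./XO/O., (3,1):+0/OX/X./X./OO
[OX/XO/X./O.] X move#4: (2,1):+0/OX/XO/XX/O.*, (3,1):+0/OX/XO/X./OX
[OX/XO/XX/O.] O move#5: (3,1):+0/OX/XO/XX/OO*
[OX/XO/XX/OO] end (terminal +0, X#6); searched O./X./X./.. to 5

value(O./X./X./.., O) = 0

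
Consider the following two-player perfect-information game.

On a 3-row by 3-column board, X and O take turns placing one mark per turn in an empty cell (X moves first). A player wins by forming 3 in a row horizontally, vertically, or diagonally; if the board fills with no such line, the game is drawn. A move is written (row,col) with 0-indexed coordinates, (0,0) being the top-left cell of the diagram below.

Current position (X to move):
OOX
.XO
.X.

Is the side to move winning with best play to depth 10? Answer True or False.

[OOX/.XO/.X.] X move#1: (1,0):+0/OOX/XXO/.X., (2,0):+1/OOX/.XO/XX.*, (2,2):+0/OOX/.XO/.XX
[OOX/.XO/XX.] end (terminal -1, O#2); searched OOX/.XO/.X. to 10

X winning at [OOX/.XO/.X.]: True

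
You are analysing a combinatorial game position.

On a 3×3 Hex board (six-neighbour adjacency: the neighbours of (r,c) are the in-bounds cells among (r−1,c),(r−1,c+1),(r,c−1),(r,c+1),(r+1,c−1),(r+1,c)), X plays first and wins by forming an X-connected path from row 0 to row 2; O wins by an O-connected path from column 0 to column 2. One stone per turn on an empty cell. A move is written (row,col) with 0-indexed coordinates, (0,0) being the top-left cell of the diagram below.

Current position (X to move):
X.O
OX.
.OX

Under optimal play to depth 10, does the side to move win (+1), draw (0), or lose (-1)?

value(X.O/OX./.OX, X) = +1

ply 1, X at X.O/OX./.OX | (0,1)=+1→XXO/OX./.OX*; (1,2)=-1→X.O/OXX/.OX; (2,0)=-1→X.O/OX./XOX
ply 2, O at XXO/OX./.OX | (1,2)=-1→XXO/OXO/.OX*; (2,0)=-1→XXO/OX./OOX
ply 3, X at XXO/OXO/.OX | (2,0)=+1→XXO/OXO/XOX*
ply 4: XXO/OXO/XOX is terminal -1 (O); from X.O/OX./.OX depth 10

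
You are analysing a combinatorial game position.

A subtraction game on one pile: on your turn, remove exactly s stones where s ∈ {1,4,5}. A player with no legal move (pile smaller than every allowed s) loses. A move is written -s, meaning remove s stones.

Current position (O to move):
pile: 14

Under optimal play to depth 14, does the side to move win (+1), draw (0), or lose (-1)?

value(14, O) = +1

[14] O move#1: -1:-1/13, -4:+1/10*, -5:-1/9
[10] X move#2: -1:-1/9*, -4:-1/6, -5:-1/5
[9] O move#3: -1:+1/8*, -4:-1/5, -5:-1/4
[8] X move#4: -1:-1/7*, -4:-1/4, -5:-1/3
[7] O move#5: -1:-1/6, -4:-1/3, -5:+1/2*
[2] X move#6: -1:-1/1*
[1] O move#7: -1:+1/0*
[0] end (terminal -1, X#8); searched 14 to 14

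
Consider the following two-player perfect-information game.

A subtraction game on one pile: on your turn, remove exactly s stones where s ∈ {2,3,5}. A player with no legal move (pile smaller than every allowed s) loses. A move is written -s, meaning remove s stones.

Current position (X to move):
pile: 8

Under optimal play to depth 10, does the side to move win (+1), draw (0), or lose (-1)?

value(8, X) = -1

p1 X@[8]: -2[6]-1* -3[5]-1 -5[3]-1
p2 O@[6]: -2[4]-1 -3[3]-1 -5[1]+1*
p3 X@[1] terminal -1; root [8] d10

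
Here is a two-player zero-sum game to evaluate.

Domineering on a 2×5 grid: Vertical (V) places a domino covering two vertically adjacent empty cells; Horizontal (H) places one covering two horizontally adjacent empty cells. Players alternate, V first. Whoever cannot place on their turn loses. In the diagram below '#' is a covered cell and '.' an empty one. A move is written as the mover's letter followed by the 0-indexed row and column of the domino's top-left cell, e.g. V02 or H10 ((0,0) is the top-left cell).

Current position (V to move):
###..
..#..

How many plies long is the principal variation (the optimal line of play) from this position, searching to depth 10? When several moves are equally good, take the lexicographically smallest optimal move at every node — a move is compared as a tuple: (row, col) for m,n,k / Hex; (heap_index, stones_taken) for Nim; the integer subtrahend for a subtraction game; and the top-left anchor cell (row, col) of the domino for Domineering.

ply 1, V at ###../..#.. | V03=+1→####./..##.*; V04=+1→###.#/..#.#
ply 2, H at ####./..##. | H10=-1→####./####.*
ply 3, V at ####./####. | V04=+1→#####/#####*
ply 4: #####/##### is terminal -1 (H); from ###../..#.. depth 10

PV length from [###../..#..]: 3 plies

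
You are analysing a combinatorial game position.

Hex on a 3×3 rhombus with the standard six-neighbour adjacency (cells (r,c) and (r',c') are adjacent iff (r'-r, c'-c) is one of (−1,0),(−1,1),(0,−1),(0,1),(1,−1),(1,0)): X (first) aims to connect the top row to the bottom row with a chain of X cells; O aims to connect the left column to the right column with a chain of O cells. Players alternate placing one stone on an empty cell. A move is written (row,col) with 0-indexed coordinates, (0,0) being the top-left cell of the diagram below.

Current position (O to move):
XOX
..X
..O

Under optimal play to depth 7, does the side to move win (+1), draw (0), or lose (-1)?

p1 O@[XOX/..X/..O]: (1,0)[XOX/O.X/..O]-1* (1,1)[XOX/.OX/..O]-1 (2,0)[XOX/..X/O.O]-1 (2,1)[XOX/..X/.OO]-1
p2 X@[XOX/O.X/..O]: (1,1)[XOX/OXX/..O]+1* (2,0)[XOX/O.X/X.O]+1 (2,1)[XOX/O.X/.XO]+1
p3 O@[XOX/OXX/..O]: (2,0)[XOX/OXX/O.O]-1* (2,1)[XOX/OXX/.OO]-1
p4 X@[XOX/OXX/O.O]: (2,1)[XOX/OXX/OXO]+1*
p5 O@[XOX/OXX/OXO] terminal -1; root [XOX/..X/..O] d7

value(XOX/..X/..O, O) = -1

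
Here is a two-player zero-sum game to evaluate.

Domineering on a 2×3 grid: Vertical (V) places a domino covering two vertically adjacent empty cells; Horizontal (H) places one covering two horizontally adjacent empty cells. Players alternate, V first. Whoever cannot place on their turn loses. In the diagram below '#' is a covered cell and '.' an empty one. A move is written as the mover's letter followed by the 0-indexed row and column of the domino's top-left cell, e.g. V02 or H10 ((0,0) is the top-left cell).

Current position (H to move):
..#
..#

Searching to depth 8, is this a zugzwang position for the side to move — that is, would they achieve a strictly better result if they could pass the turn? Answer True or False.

zugzwang(..#/..#, H) = False

[..#/..#] H move#1: H00:+1/###/..#*, H10:+1/..#/###
[###/..#] end (terminal -1, V#2); searched ..#/..# to 8
pass branch (V moves first from the same position):
  | [..#/..#] V move#1: V00:+1/#.#/#.#*, V01:+1/.##/.##
  | [#.#/#.#] end (terminal -1, H#2); searched ..#/..# to 8
H moving scores +1; H passing scores -1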